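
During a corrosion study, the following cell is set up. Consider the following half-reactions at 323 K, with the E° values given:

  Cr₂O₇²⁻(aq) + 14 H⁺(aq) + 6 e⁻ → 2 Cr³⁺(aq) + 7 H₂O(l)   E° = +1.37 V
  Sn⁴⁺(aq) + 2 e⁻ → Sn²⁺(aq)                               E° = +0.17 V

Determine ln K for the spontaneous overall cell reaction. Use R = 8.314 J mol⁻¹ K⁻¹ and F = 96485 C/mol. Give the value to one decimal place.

258.7

Cathode: Cr₂O₇²⁻/Cr³⁺; anode: Sn⁴⁺/Sn²⁺. E°cell = (+1.37) − (+0.17) = +1.20 V, with n = 6.
ΔG° = −nFE° = −RT ln K, so ln K = nFE°/(RT) = (6)(96485)(+1.20) / ((8.314)(323)) = 258.690.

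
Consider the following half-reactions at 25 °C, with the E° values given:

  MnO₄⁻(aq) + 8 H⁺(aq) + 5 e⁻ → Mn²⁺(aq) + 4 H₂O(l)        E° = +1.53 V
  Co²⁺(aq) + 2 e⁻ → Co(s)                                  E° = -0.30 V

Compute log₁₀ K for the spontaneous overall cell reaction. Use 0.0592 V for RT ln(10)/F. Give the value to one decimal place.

309.1

Cathode: MnO₄⁻/Mn²⁺; anode: Co²⁺/Co. E°cell = +1.83 V, n = 10.
log K = nE°cell / 0.0592 = (10)(+1.83) / 0.0592 = 309.1.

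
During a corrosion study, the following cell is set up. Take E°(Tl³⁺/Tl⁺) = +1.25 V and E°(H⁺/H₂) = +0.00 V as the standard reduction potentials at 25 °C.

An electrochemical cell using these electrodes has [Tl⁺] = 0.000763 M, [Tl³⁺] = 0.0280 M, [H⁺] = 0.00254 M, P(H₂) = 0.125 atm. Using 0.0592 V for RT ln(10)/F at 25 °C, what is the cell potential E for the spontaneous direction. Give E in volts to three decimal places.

Tl³⁺/Tl⁺ is the cathode (higher E°), H⁺/H₂ the anode: E°cell = +1.25 − (+0.00) = +1.25 V, n = 2.
Overall: Tl³⁺(aq) + H₂(g) → Tl⁺(aq) + 2 H⁺(aq)
Q = [Tl⁺]·[H⁺]^2 / ([Tl³⁺]·P(H₂)); log Q = -5.852.
E = E° − (0.0592/n) log Q = +1.25 − (0.0592/2)(-5.852) = +1.423 V.

+1.423 V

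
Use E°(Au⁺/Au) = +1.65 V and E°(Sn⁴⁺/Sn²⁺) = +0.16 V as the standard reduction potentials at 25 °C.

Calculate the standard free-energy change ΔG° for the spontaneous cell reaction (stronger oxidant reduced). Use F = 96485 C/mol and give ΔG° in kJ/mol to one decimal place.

-287.5 kJ/mol

Au⁺/Au (E° = +1.65 V) is the cathode; Sn⁴⁺/Sn²⁺ (E° = +0.16 V) is the anode, so E°cell = +1.49 V.
Balancing electrons gives n = 2 (lcm of 1 and 2).
ΔG° = −nFE° = −(2)(96485)(+1.49) = -287,525 J = -287.5 kJ/mol.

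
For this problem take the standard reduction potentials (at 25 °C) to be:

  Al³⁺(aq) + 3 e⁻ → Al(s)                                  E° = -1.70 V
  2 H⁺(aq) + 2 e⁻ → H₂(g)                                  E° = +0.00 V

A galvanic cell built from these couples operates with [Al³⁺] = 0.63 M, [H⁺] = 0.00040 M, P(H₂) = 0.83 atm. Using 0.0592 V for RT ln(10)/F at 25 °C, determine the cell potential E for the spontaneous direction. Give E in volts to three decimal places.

+1.505 V

H⁺/H₂ is the cathode (higher E°), Al³⁺/Al the anode: E°cell = +0.00 − (-1.70) = +1.70 V, n = 6.
Overall: 6 H⁺(aq) + 2 Al(s) → 3 H₂(g) + 2 Al³⁺(aq)
Q = P(H₂)^3·[Al³⁺]^2 / ([H⁺]^6); log Q = 19.744.
E = E° − (0.0592/n) log Q = +1.70 − (0.0592/6)(19.744) = +1.505 V.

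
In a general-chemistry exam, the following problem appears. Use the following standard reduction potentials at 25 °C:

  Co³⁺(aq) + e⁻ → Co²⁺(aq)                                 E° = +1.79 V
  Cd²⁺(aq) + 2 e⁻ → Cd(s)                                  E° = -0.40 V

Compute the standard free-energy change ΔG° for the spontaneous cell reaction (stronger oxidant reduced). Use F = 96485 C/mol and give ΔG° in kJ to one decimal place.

-422.6 kJ

Co³⁺/Co²⁺ (E° = +1.79 V) is the cathode; Cd²⁺/Cd (E° = -0.40 V) is the anode, so E°cell = +2.19 V.
Balancing electrons gives n = 2 (lcm of 1 and 2).
ΔG° = −nFE° = −(2)(96485)(+2.19) = -422,604 J = -422.6 kJ.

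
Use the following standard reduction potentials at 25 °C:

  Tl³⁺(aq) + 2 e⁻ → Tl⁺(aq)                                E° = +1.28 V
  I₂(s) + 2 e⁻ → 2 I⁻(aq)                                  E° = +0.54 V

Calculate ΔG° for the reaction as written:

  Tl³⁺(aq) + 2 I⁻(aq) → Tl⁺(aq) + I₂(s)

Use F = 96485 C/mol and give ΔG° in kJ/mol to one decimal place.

As written, Tl³⁺/Tl⁺ is reduced (cathode) and I₂/I⁻ is oxidised (anode), so E°cell = (+1.28) − (+0.54) = +0.74 V.
Balancing electrons gives n = 2.
ΔG° = −nFE° = −(2)(96485)(+0.74) = -142,798 J = -142.8 kJ/mol.

-142.8 kJ/mol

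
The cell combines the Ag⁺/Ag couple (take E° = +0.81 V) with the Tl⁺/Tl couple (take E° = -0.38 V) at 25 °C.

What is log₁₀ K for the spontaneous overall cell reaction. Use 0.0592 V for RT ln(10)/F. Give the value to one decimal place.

Cathode: Ag⁺/Ag; anode: Tl⁺/Tl. E°cell = +1.19 V, n = 1.
log K = nE°cell / 0.0592 = (1)(+1.19) / 0.0592 = 20.1.

20.1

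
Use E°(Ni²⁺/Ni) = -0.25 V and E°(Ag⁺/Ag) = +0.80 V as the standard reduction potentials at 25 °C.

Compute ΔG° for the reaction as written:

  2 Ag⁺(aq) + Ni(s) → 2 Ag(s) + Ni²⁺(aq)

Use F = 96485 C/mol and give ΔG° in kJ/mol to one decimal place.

-202.6 kJ/mol

As written, Ag⁺/Ag is reduced (cathode) and Ni²⁺/Ni is oxidised (anode), so E°cell = (+0.80) − (-0.25) = +1.05 V.
Balancing electrons gives n = 2.
ΔG° = −nFE° = −(2)(96485)(+1.05) = -202,618 J = -202.6 kJ/mol.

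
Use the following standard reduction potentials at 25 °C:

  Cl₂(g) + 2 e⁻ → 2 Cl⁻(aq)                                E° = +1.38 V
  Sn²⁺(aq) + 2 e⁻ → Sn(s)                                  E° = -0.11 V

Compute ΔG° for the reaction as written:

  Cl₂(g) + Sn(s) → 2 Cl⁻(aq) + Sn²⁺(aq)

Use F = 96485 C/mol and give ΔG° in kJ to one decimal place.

As written, Cl₂/Cl⁻ is reduced (cathode) and Sn²⁺/Sn is oxidised (anode), so E°cell = (+1.38) − (-0.11) = +1.49 V.
Balancing electrons gives n = 2.
ΔG° = −nFE° = −(2)(96485)(+1.49) = -287,525 J = -287.5 kJ.

-287.5 kJ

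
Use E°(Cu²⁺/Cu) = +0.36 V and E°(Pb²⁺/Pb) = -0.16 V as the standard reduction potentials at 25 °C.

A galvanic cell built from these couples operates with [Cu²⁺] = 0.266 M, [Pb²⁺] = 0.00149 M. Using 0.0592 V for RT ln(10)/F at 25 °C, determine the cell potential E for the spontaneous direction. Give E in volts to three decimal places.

+0.587 V

Cu²⁺/Cu is the cathode (higher E°), Pb²⁺/Pb the anode: E°cell = +0.36 − (-0.16) = +0.52 V, n = 2.
Overall: Cu²⁺(aq) + Pb(s) → Cu(s) + Pb²⁺(aq)
Q = [Pb²⁺] / ([Cu²⁺]); log Q = -2.252.
E = E° − (0.0592/n) log Q = +0.52 − (0.0592/2)(-2.252) = +0.587 V.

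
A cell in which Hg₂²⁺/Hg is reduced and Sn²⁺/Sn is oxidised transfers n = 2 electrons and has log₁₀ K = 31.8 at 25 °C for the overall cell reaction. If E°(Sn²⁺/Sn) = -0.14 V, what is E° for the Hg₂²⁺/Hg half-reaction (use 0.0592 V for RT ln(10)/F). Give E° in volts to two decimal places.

+0.80 V

E°cell = (0.0592/n)·log K = (0.0592/2)(31.8) = +0.941 V.
Since Hg₂²⁺/Hg is the cathode and Sn²⁺/Sn the anode, E°cell = E°(Hg₂²⁺/Hg) − E°(Sn²⁺/Sn).
So E°(Hg₂²⁺/Hg) = E°cell + E°(Sn²⁺/Sn) = +0.941 + (-0.14) = +0.80 V.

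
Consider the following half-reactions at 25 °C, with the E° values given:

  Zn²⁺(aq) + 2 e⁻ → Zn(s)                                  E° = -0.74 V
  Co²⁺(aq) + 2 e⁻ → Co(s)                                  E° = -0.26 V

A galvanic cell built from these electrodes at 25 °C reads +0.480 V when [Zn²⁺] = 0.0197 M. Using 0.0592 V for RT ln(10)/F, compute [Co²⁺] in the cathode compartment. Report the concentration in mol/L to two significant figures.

0.020 M

Co²⁺/Co is the cathode, Zn²⁺/Zn the anode: E°cell = +0.48 V, n = 2.
Overall reaction: Co²⁺(aq) + Zn(s) → Co(s) + Zn²⁺(aq); Q = [Zn²⁺]^1/[Co²⁺]^1.
From E = E° − (0.0592/n) log Q: log Q = (E° − E)·n/0.0592 = (+0.48 − (+0.480))·2/0.0592 = 0.0000.
So 1·log[Co²⁺] = 1·log(0.0197) − log Q = -1.7055 − (0.0000) = -1.7055; [Co²⁺] = 10^(-1.7055) ≈ 0.020 M.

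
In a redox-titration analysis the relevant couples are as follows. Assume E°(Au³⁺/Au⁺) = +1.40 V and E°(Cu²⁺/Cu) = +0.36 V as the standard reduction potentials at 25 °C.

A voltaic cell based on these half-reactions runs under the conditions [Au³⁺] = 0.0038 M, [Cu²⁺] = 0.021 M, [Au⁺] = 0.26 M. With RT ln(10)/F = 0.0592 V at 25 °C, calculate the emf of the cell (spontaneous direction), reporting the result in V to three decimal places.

Au³⁺/Au⁺ is the cathode (higher E°), Cu²⁺/Cu the anode: E°cell = +1.40 − (+0.36) = +1.04 V, n = 2.
Overall: Au³⁺(aq) + Cu(s) → Au⁺(aq) + Cu²⁺(aq)
Q = [Au⁺]·[Cu²⁺] / ([Au³⁺]); log Q = 0.157.
E = E° − (0.0592/n) log Q = +1.04 − (0.0592/2)(0.157) = +1.035 V.

+1.035 V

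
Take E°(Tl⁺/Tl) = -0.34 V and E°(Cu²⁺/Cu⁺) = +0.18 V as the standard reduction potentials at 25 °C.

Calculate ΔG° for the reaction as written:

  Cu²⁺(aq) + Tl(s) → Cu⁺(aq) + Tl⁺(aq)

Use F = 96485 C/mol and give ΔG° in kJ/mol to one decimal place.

As written, Cu²⁺/Cu⁺ is reduced (cathode) and Tl⁺/Tl is oxidised (anode), so E°cell = (+0.18) − (-0.34) = +0.52 V.
Balancing electrons gives n = 1.
ΔG° = −nFE° = −(1)(96485)(+0.52) = -50,172 J = -50.2 kJ/mol.

-50.2 kJ/mol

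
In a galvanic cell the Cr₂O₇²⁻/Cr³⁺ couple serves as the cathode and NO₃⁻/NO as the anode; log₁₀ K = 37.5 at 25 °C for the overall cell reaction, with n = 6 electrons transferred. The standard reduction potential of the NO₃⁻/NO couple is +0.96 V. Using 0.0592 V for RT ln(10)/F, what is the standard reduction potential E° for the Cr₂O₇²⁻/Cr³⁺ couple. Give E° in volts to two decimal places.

+1.33 V

E°cell = (0.0592/n)·log K = (0.0592/6)(37.5) = +0.370 V.
Since Cr₂O₇²⁻/Cr³⁺ is the cathode and NO₃⁻/NO the anode, E°cell = E°(Cr₂O₇²⁻/Cr³⁺) − E°(NO₃⁻/NO).
So E°(Cr₂O₇²⁻/Cr³⁺) = E°cell + E°(NO₃⁻/NO) = +0.370 + (+0.96) = +1.33 V.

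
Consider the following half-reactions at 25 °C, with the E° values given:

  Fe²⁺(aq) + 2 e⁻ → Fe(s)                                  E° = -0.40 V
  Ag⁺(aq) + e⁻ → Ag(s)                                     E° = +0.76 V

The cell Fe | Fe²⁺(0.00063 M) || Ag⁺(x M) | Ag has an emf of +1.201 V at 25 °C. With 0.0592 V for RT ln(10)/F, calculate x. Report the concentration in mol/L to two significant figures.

Ag⁺/Ag is the cathode, Fe²⁺/Fe the anode: E°cell = +1.16 V, n = 2.
Overall reaction: 2 Ag⁺(aq) + Fe(s) → 2 Ag(s) + Fe²⁺(aq); Q = [Fe²⁺]^1/[Ag⁺]^2.
From E = E° − (0.0592/n) log Q: log Q = (E° − E)·n/0.0592 = (+1.16 − (+1.201))·2/0.0592 = -1.3851.
So 2·log[Ag⁺] = 1·log(0.00063) − log Q = -3.2007 − (-1.3851) = -1.8156; log[Ag⁺] = -1.8156 / 2 = -0.9078; [Ag⁺] = 10^(-0.9078) ≈ 0.12 M.

0.12 M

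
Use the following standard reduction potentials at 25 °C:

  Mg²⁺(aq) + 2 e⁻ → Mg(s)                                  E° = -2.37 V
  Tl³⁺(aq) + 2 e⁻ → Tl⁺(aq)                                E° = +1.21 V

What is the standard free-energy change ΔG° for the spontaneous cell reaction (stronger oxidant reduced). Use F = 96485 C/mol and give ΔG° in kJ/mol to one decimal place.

-690.8 kJ/mol

Tl³⁺/Tl⁺ (E° = +1.21 V) is the cathode; Mg²⁺/Mg (E° = -2.37 V) is the anode, so E°cell = +3.58 V.
Balancing electrons gives n = 2 (lcm of 2 and 2).
ΔG° = −nFE° = −(2)(96485)(+3.58) = -690,833 J = -690.8 kJ/mol.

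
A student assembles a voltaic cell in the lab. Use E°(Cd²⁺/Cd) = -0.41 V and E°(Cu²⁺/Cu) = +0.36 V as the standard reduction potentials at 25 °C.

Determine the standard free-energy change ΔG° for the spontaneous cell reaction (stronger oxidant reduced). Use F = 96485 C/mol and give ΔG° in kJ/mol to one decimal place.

-148.6 kJ/mol

Cu²⁺/Cu (E° = +0.36 V) is the cathode; Cd²⁺/Cd (E° = -0.41 V) is the anode, so E°cell = +0.77 V.
Balancing electrons gives n = 2 (lcm of 2 and 2).
ΔG° = −nFE° = −(2)(96485)(+0.77) = -148,587 J = -148.6 kJ/mol.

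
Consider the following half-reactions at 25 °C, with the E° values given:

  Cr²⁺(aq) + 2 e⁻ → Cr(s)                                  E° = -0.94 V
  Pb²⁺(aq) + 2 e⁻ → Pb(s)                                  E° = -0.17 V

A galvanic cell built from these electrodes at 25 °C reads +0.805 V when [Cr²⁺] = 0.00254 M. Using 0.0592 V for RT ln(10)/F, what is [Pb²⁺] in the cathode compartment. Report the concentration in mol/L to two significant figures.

Pb²⁺/Pb is the cathode, Cr²⁺/Cr the anode: E°cell = +0.77 V, n = 2.
Overall reaction: Pb²⁺(aq) + Cr(s) → Pb(s) + Cr²⁺(aq); Q = [Cr²⁺]^1/[Pb²⁺]^1.
From E = E° − (0.0592/n) log Q: log Q = (E° − E)·n/0.0592 = (+0.77 − (+0.805))·2/0.0592 = -1.1824.
So 1·log[Pb²⁺] = 1·log(0.00254) − log Q = -2.5952 − (-1.1824) = -1.4128; [Pb²⁺] = 10^(-1.4128) ≈ 0.039 M.

0.039 M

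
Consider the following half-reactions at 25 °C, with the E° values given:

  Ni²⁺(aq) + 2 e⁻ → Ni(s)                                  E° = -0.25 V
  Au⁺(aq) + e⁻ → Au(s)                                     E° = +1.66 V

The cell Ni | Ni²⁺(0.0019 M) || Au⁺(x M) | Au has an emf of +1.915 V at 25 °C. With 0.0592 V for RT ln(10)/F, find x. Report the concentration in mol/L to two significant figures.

Au⁺/Au is the cathode, Ni²⁺/Ni the anode: E°cell = +1.91 V, n = 2.
Overall reaction: 2 Au⁺(aq) + Ni(s) → 2 Au(s) + Ni²⁺(aq); Q = [Ni²⁺]^1/[Au⁺]^2.
From E = E° − (0.0592/n) log Q: log Q = (E° − E)·n/0.0592 = (+1.91 − (+1.915))·2/0.0592 = -0.1689.
So 2·log[Au⁺] = 1·log(0.0019) − log Q = -2.7212 − (-0.1689) = -2.5523; log[Au⁺] = -2.5523 / 2 = -1.2761; [Au⁺] = 10^(-1.2761) ≈ 0.053 M.

0.053 M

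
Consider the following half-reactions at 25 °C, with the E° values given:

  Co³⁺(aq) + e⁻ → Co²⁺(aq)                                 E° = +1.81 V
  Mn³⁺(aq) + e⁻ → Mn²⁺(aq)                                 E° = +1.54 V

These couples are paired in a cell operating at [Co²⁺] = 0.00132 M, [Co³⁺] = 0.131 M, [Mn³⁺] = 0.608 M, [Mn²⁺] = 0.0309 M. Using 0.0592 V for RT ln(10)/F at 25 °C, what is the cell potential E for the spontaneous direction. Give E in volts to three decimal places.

+0.312 V

Co³⁺/Co²⁺ is the cathode (higher E°), Mn³⁺/Mn²⁺ the anode: E°cell = +1.81 − (+1.54) = +0.27 V, n = 1.
Overall: Co³⁺(aq) + Mn²⁺(aq) → Co²⁺(aq) + Mn³⁺(aq)
Q = [Co²⁺]·[Mn³⁺] / ([Co³⁺]·[Mn²⁺]); log Q = -0.703.
E = E° − (0.0592/n) log Q = +0.27 − (0.0592/1)(-0.703) = +0.312 V.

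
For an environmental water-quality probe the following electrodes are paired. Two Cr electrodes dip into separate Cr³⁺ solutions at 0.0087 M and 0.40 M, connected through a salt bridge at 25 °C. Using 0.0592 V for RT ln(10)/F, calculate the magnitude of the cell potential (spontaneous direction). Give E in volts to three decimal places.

For a concentration cell E°cell = 0. The 0.40 M side is the cathode (reduction is favoured where [Cr³⁺] is higher).
With n = 3, E = −(0.0592/3) log([Cr³⁺]ₐₙ/[Cr³⁺]꜀ₐₜ) = −(0.0592/3) log(0.0087/0.4) = −(0.0592/3)(-1.663) = +0.033 V.

+0.033 V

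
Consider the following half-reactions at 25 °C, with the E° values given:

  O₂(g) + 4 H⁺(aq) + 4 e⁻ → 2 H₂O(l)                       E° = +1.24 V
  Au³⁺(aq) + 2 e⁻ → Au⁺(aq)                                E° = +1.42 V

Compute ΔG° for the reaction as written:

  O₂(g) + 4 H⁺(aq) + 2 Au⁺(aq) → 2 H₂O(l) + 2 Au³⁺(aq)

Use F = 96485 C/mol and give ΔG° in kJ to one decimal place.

+69.5 kJ

As written, O₂/H₂O is reduced (cathode) and Au³⁺/Au⁺ is oxidised (anode), so E°cell = (+1.24) − (+1.42) = -0.18 V.
Balancing electrons gives n = 4.
ΔG° = −nFE° = −(4)(96485)(-0.18) = 69,469 J = +69.5 kJ.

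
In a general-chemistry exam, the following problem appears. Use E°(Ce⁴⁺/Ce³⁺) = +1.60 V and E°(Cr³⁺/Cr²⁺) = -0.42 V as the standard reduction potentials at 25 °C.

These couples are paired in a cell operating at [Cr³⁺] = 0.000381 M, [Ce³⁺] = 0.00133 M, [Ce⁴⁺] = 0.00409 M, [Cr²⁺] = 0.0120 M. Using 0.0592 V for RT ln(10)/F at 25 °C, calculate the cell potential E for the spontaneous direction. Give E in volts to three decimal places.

+2.138 V

Ce⁴⁺/Ce³⁺ is the cathode (higher E°), Cr³⁺/Cr²⁺ the anode: E°cell = +1.60 − (-0.42) = +2.02 V, n = 1.
Overall: Ce⁴⁺(aq) + Cr²⁺(aq) → Ce³⁺(aq) + Cr³⁺(aq)
Q = [Ce³⁺]·[Cr³⁺] / ([Ce⁴⁺]·[Cr²⁺]); log Q = -1.986.
E = E° − (0.0592/n) log Q = +2.02 − (0.0592/1)(-1.986) = +2.138 V.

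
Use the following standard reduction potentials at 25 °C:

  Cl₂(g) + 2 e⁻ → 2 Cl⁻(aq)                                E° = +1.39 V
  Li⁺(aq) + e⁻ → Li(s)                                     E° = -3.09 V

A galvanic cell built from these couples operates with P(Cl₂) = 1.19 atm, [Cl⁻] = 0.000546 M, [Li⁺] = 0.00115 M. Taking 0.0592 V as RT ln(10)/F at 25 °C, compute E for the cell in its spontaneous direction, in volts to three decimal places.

+4.849 V

Cl₂/Cl⁻ is the cathode (higher E°), Li⁺/Li the anode: E°cell = +1.39 − (-3.09) = +4.48 V, n = 2.
Overall: Cl₂(g) + 2 Li(s) → 2 Cl⁻(aq) + 2 Li⁺(aq)
Q = [Cl⁻]^2·[Li⁺]^2 / (P(Cl₂)); log Q = -12.480.
E = E° − (0.0592/n) log Q = +4.48 − (0.0592/2)(-12.480) = +4.849 V.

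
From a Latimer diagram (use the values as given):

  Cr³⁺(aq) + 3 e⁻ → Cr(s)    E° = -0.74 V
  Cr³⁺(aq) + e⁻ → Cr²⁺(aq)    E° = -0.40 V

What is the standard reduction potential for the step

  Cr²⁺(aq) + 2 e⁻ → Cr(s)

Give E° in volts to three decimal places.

Sequential free energies add, so n₃E°₃ = n₁E°₁ + n₂E°₂.
With n₃ = 3, and the known step contributing 1×(-0.40) V, the unknown satisfies 2·E° = 3×(-0.74) − 1×(-0.40) = -1.820.
E° = -1.820 / 2 = -0.910 V.

-0.910 V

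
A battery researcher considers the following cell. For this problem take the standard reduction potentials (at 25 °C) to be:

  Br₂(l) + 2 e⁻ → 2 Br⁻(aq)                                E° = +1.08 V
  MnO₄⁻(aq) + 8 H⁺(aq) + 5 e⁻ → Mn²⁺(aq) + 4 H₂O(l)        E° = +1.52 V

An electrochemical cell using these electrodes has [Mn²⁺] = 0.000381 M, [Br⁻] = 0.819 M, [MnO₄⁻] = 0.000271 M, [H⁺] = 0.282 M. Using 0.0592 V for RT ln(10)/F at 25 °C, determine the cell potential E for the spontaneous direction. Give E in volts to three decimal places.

MnO₄⁻/Mn²⁺ is the cathode (higher E°), Br₂/Br⁻ the anode: E°cell = +1.52 − (+1.08) = +0.44 V, n = 10.
Overall: 2 MnO₄⁻(aq) + 16 H⁺(aq) + 10 Br⁻(aq) → 2 Mn²⁺(aq) + 8 H₂O(l) + 5 Br₂(l)
Q = [Mn²⁺]^2 / ([MnO₄⁻]^2·[H⁺]^16·[Br⁻]^10); log Q = 9.959.
E = E° − (0.0592/n) log Q = +0.44 − (0.0592/10)(9.959) = +0.381 V.

+0.381 V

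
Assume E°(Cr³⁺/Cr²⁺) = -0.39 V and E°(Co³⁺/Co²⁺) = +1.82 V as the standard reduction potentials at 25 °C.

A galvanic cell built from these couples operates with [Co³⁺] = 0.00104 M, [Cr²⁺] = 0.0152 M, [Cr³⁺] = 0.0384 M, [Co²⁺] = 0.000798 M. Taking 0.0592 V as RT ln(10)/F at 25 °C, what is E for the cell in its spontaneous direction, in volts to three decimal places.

Co³⁺/Co²⁺ is the cathode (higher E°), Cr³⁺/Cr²⁺ the anode: E°cell = +1.82 − (-0.39) = +2.21 V, n = 1.
Overall: Co³⁺(aq) + Cr²⁺(aq) → Co²⁺(aq) + Cr³⁺(aq)
Q = [Co²⁺]·[Cr³⁺] / ([Co³⁺]·[Cr²⁺]); log Q = 0.287.
E = E° − (0.0592/n) log Q = +2.21 − (0.0592/1)(0.287) = +2.193 V.

+2.193 V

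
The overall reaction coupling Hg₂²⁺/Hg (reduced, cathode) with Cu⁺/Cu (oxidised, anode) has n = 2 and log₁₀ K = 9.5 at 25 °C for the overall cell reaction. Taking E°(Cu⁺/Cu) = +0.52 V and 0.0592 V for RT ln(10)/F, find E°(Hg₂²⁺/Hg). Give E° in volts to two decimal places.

+0.80 V

E°cell = (0.0592/n)·log K = (0.0592/2)(9.5) = +0.281 V.
Since Hg₂²⁺/Hg is the cathode and Cu⁺/Cu the anode, E°cell = E°(Hg₂²⁺/Hg) − E°(Cu⁺/Cu).
So E°(Hg₂²⁺/Hg) = E°cell + E°(Cu⁺/Cu) = +0.281 + (+0.52) = +0.80 V.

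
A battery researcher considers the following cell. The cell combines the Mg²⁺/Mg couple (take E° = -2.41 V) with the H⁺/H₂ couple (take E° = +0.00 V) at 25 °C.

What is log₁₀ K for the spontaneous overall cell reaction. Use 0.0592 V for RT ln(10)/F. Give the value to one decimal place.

81.4

Cathode: H⁺/H₂; anode: Mg²⁺/Mg. E°cell = +2.41 V, n = 2.
log K = nE°cell / 0.0592 = (2)(+2.41) / 0.0592 = 81.4.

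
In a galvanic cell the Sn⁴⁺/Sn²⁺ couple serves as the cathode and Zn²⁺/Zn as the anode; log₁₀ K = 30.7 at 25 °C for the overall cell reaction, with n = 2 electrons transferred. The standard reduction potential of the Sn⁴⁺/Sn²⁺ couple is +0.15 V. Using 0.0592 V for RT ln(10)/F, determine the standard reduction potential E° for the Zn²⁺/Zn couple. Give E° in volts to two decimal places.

E°cell = (0.0592/n)·log K = (0.0592/2)(30.7) = +0.909 V.
Since Sn⁴⁺/Sn²⁺ is the cathode and Zn²⁺/Zn the anode, E°cell = E°(Sn⁴⁺/Sn²⁺) − E°(Zn²⁺/Zn).
So E°(Zn²⁺/Zn) = E°(Sn⁴⁺/Sn²⁺) − E°cell = (+0.15) − (+0.909) = -0.76 V.

-0.76 V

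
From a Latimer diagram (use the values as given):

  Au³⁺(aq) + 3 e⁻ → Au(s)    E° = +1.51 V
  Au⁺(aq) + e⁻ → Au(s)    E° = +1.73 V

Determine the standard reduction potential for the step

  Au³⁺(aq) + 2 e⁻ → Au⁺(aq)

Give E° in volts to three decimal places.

+1.400 V

Sequential free energies add, so n₃E°₃ = n₁E°₁ + n₂E°₂.
With n₃ = 3, and the known step contributing 1×(+1.73) V, the unknown satisfies 2·E° = 3×(+1.51) − 1×(+1.73) = +2.800.
E° = +2.800 / 2 = +1.400 V.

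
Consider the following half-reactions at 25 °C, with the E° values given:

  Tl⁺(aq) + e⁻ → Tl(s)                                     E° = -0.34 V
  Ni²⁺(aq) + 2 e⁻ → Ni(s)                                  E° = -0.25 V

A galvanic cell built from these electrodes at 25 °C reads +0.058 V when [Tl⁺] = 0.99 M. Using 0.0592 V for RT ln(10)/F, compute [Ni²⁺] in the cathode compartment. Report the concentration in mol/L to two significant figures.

Ni²⁺/Ni is the cathode, Tl⁺/Tl the anode: E°cell = +0.09 V, n = 2.
Overall reaction: Ni²⁺(aq) + 2 Tl(s) → Ni(s) + 2 Tl⁺(aq); Q = [Tl⁺]^2/[Ni²⁺]^1.
From E = E° − (0.0592/n) log Q: log Q = (E° − E)·n/0.0592 = (+0.09 − (+0.058))·2/0.0592 = 1.0811.
So 1·log[Ni²⁺] = 2·log(0.99) − log Q = -0.0087 − (1.0811) = -1.0898; [Ni²⁺] = 10^(-1.0898) ≈ 0.081 M.

0.081 M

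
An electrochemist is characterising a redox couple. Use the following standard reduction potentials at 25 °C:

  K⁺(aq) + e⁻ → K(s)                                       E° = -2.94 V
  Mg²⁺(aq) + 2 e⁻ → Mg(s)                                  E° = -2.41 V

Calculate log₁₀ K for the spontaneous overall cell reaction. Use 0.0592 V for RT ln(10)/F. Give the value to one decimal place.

17.9

Cathode: Mg²⁺/Mg; anode: K⁺/K. E°cell = +0.53 V, n = 2.
log K = nE°cell / 0.0592 = (2)(+0.53) / 0.0592 = 17.9.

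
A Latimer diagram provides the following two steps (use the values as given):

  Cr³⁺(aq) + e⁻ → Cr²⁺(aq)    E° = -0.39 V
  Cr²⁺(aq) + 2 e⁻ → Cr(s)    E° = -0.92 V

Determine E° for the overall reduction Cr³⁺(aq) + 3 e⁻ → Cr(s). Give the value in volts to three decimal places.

-0.743 V

Since ΔG° = −nFE° is additive over sequential reductions, n₃E°₃ = n₁E°₁ + n₂E°₂.
E°₃ = (1×-0.39 + 2×-0.92) / 3 = (-2.230) / 3 = -0.743 V.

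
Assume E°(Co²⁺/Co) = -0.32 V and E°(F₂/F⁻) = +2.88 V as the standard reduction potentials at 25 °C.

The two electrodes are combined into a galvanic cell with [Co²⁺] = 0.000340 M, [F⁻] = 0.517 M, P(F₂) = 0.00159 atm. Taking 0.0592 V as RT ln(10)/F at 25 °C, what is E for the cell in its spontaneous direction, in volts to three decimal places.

F₂/F⁻ is the cathode (higher E°), Co²⁺/Co the anode: E°cell = +2.88 − (-0.32) = +3.20 V, n = 2.
Overall: F₂(g) + Co(s) → 2 F⁻(aq) + Co²⁺(aq)
Q = [F⁻]^2·[Co²⁺] / (P(F₂)); log Q = -1.243.
E = E° − (0.0592/n) log Q = +3.20 − (0.0592/2)(-1.243) = +3.237 V.

+3.237 V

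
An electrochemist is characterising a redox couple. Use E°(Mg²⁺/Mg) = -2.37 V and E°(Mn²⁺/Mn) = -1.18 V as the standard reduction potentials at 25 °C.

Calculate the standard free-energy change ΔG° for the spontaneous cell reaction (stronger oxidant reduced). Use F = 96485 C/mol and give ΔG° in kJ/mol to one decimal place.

Mn²⁺/Mn (E° = -1.18 V) is the cathode; Mg²⁺/Mg (E° = -2.37 V) is the anode, so E°cell = +1.19 V.
Balancing electrons gives n = 2 (lcm of 2 and 2).
ΔG° = −nFE° = −(2)(96485)(+1.19) = -229,634 J = -229.6 kJ/mol.

-229.6 kJ/mol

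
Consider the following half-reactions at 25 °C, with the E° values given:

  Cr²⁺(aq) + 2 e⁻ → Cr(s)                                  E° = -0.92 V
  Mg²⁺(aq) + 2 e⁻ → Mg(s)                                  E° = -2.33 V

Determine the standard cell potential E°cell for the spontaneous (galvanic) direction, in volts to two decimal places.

+1.41 V

The Cr²⁺/Cr couple has the higher reduction potential, so it is the cathode; Mg²⁺/Mg is oxidised at the anode.
E°cell = E°(cathode) − E°(anode) = (-0.92) − (-2.33) = +1.41 V.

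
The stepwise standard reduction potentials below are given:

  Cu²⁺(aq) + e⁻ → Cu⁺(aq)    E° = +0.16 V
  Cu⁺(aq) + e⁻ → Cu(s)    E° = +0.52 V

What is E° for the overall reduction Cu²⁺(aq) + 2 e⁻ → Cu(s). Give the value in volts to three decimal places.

+0.340 V

Since ΔG° = −nFE° is additive over sequential reductions, n₃E°₃ = n₁E°₁ + n₂E°₂.
E°₃ = (1×+0.16 + 1×+0.52) / 2 = (+0.680) / 2 = +0.340 V.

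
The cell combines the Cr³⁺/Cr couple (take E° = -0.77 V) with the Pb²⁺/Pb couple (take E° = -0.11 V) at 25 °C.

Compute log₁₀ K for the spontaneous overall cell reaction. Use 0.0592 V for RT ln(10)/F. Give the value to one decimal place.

Cathode: Pb²⁺/Pb; anode: Cr³⁺/Cr. E°cell = +0.66 V, n = 6.
log K = nE°cell / 0.0592 = (6)(+0.66) / 0.0592 = 66.9.

66.9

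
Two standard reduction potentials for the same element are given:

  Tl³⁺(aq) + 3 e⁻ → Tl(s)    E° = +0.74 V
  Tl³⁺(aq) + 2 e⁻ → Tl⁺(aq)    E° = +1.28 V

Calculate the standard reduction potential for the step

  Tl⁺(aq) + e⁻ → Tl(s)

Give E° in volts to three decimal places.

Sequential free energies add, so n₃E°₃ = n₁E°₁ + n₂E°₂.
With n₃ = 3, and the known step contributing 2×(+1.28) V, the unknown satisfies 1·E° = 3×(+0.74) − 2×(+1.28) = -0.340.
E° = -0.340 / 1 = -0.340 V.

-0.340 V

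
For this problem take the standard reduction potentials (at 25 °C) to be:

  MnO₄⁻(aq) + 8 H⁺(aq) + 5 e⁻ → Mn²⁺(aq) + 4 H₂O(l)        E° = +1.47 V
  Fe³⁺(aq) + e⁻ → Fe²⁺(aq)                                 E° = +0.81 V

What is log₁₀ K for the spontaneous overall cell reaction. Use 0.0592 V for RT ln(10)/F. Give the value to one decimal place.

55.7

Cathode: MnO₄⁻/Mn²⁺; anode: Fe³⁺/Fe²⁺. E°cell = +0.66 V, n = 5.
log K = nE°cell / 0.0592 = (5)(+0.66) / 0.0592 = 55.7.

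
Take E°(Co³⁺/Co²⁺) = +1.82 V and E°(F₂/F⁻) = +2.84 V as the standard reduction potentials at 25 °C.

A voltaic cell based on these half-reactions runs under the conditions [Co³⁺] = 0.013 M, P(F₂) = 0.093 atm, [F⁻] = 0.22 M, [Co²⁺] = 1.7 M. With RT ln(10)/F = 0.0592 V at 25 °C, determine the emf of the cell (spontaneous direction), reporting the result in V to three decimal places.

+1.154 V

F₂/F⁻ is the cathode (higher E°), Co³⁺/Co²⁺ the anode: E°cell = +2.84 − (+1.82) = +1.02 V, n = 2.
Overall: F₂(g) + 2 Co²⁺(aq) → 2 F⁻(aq) + 2 Co³⁺(aq)
Q = [F⁻]^2·[Co³⁺]^2 / (P(F₂)·[Co²⁺]^2); log Q = -4.517.
E = E° − (0.0592/n) log Q = +1.02 − (0.0592/2)(-4.517) = +1.154 V.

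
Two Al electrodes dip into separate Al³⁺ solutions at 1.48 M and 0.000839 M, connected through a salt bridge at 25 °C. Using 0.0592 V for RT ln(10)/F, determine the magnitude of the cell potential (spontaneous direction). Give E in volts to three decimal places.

+0.064 V

For a concentration cell E°cell = 0. The 1.48 M side is the cathode (reduction is favoured where [Al³⁺] is higher).
With n = 3, E = −(0.0592/3) log([Al³⁺]ₐₙ/[Al³⁺]꜀ₐₜ) = −(0.0592/3) log(0.000839/1.48) = −(0.0592/3)(-3.246) = +0.064 V.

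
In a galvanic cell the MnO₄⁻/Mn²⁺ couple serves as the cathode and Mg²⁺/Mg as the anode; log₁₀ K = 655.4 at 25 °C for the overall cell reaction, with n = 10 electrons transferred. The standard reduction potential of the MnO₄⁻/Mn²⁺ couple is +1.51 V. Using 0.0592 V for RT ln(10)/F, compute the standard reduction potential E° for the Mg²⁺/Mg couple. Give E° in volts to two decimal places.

-2.37 V

E°cell = (0.0592/n)·log K = (0.0592/10)(655.4) = +3.880 V.
Since MnO₄⁻/Mn²⁺ is the cathode and Mg²⁺/Mg the anode, E°cell = E°(MnO₄⁻/Mn²⁺) − E°(Mg²⁺/Mg).
So E°(Mg²⁺/Mg) = E°(MnO₄⁻/Mn²⁺) − E°cell = (+1.51) − (+3.880) = -2.37 V.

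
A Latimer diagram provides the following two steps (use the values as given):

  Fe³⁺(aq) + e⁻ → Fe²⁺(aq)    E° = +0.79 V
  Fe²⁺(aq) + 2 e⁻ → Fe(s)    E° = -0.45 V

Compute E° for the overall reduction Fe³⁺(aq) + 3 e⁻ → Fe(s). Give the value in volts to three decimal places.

-0.037 V

Since ΔG° = −nFE° is additive over sequential reductions, n₃E°₃ = n₁E°₁ + n₂E°₂.
E°₃ = (1×+0.79 + 2×-0.45) / 3 = (-0.110) / 3 = -0.037 V.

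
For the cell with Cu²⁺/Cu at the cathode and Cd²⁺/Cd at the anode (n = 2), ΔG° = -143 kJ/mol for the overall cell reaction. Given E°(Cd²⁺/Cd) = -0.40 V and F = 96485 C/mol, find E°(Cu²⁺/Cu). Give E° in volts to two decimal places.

+0.34 V

E°cell = −ΔG°/(nF) = −(-143×10³)/((2)(96485)) = +0.741 V.
Since Cu²⁺/Cu is the cathode and Cd²⁺/Cd the anode, E°cell = E°(Cu²⁺/Cu) − E°(Cd²⁺/Cd).
So E°(Cu²⁺/Cu) = E°cell + E°(Cd²⁺/Cd) = +0.741 + (-0.40) = +0.34 V.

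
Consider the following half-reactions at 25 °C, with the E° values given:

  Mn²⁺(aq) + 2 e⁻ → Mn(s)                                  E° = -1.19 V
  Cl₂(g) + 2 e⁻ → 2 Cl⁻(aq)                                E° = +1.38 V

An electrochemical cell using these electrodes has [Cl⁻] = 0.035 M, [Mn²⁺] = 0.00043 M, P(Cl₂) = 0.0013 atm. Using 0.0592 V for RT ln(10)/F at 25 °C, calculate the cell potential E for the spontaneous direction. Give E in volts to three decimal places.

+2.670 V

Cl₂/Cl⁻ is the cathode (higher E°), Mn²⁺/Mn the anode: E°cell = +1.38 − (-1.19) = +2.57 V, n = 2.
Overall: Cl₂(g) + Mn(s) → 2 Cl⁻(aq) + Mn²⁺(aq)
Q = [Cl⁻]^2·[Mn²⁺] / (P(Cl₂)); log Q = -3.392.
E = E° − (0.0592/n) log Q = +2.57 − (0.0592/2)(-3.392) = +2.670 V.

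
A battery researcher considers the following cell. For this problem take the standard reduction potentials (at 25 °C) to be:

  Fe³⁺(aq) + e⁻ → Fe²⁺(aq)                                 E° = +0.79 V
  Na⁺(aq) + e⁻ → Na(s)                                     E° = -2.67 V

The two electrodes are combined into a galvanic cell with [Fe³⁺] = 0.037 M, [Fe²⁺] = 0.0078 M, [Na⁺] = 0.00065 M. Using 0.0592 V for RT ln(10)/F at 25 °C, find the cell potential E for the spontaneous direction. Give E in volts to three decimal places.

Fe³⁺/Fe²⁺ is the cathode (higher E°), Na⁺/Na the anode: E°cell = +0.79 − (-2.67) = +3.46 V, n = 1.
Overall: Fe³⁺(aq) + Na(s) → Fe²⁺(aq) + Na⁺(aq)
Q = [Fe²⁺]·[Na⁺] / ([Fe³⁺]); log Q = -3.863.
E = E° − (0.0592/n) log Q = +3.46 − (0.0592/1)(-3.863) = +3.689 V.

+3.689 V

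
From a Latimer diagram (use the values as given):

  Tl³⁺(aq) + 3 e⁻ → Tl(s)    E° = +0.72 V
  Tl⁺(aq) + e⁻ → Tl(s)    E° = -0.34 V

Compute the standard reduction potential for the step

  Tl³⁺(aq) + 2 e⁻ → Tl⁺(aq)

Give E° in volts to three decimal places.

Sequential free energies add, so n₃E°₃ = n₁E°₁ + n₂E°₂.
With n₃ = 3, and the known step contributing 1×(-0.34) V, the unknown satisfies 2·E° = 3×(+0.72) − 1×(-0.34) = +2.500.
E° = +2.500 / 2 = +1.250 V.

+1.250 V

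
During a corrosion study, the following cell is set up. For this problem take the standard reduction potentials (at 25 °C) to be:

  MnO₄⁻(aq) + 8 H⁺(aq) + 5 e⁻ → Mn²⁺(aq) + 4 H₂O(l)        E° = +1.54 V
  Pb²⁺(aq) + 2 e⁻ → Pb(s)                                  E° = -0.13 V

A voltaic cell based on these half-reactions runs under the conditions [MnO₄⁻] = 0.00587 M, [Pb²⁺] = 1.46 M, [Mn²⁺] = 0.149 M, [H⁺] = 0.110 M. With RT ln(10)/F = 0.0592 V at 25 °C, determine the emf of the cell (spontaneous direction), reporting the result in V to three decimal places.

+1.558 V

MnO₄⁻/Mn²⁺ is the cathode (higher E°), Pb²⁺/Pb the anode: E°cell = +1.54 − (-0.13) = +1.67 V, n = 10.
Overall: 2 MnO₄⁻(aq) + 16 H⁺(aq) + 5 Pb(s) → 2 Mn²⁺(aq) + 8 H₂O(l) + 5 Pb²⁺(aq)
Q = [Mn²⁺]^2·[Pb²⁺]^5 / ([MnO₄⁻]^2·[H⁺]^16); log Q = 18.969.
E = E° − (0.0592/n) log Q = +1.67 − (0.0592/10)(18.969) = +1.558 V.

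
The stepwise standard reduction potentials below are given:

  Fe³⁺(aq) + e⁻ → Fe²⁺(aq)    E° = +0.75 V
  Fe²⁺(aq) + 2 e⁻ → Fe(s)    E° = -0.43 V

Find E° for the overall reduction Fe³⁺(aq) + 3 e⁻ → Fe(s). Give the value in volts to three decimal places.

-0.037 V

Standard free energies of sequential steps add: ΔG°₃ = ΔG°₁ + ΔG°₂, so n₃E°₃ = n₁E°₁ + n₂E°₂.
E°₃ = (1×+0.75 + 2×-0.43) / 3 = (-0.110) / 3 = -0.037 V.
E° values themselves are not directly additive — weighting by electron count is essential.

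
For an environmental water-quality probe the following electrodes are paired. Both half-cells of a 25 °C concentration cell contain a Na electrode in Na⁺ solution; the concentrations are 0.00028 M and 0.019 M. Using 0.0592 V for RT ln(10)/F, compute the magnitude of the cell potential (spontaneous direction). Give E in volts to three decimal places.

For a concentration cell E°cell = 0. The 0.019 M side is the cathode (reduction is favoured where [Na⁺] is higher).
With n = 1, E = −(0.0592/1) log([Na⁺]ₐₙ/[Na⁺]꜀ₐₜ) = −(0.0592/1) log(0.00028/0.019) = −(0.0592/1)(-1.832) = +0.108 V.

+0.108 V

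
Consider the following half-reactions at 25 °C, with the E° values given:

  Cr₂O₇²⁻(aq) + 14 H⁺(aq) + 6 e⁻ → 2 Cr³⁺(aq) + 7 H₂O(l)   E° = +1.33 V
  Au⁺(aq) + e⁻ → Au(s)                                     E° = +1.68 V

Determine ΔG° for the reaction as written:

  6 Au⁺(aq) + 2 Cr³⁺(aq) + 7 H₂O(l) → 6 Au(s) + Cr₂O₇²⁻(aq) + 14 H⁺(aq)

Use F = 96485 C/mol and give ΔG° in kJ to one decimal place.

As written, Au⁺/Au is reduced (cathode) and Cr₂O₇²⁻/Cr³⁺ is oxidised (anode), so E°cell = (+1.68) − (+1.33) = +0.35 V.
Balancing electrons gives n = 6.
ΔG° = −nFE° = −(6)(96485)(+0.35) = -202,618 J = -202.6 kJ.

-202.6 kJ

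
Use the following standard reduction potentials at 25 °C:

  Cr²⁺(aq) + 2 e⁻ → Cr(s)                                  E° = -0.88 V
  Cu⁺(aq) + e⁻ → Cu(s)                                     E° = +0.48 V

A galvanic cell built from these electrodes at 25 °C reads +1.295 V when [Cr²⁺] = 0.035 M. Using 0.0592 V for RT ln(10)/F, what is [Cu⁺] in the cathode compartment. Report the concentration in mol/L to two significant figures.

Cu⁺/Cu is the cathode, Cr²⁺/Cr the anode: E°cell = +1.36 V, n = 2.
Overall reaction: 2 Cu⁺(aq) + Cr(s) → 2 Cu(s) + Cr²⁺(aq); Q = [Cr²⁺]^1/[Cu⁺]^2.
From E = E° − (0.0592/n) log Q: log Q = (E° − E)·n/0.0592 = (+1.36 − (+1.295))·2/0.0592 = 2.1959.
So 2·log[Cu⁺] = 1·log(0.035) − log Q = -1.4559 − (2.1959) = -3.6518; log[Cu⁺] = -3.6518 / 2 = -1.8259; [Cu⁺] = 10^(-1.8259) ≈ 0.015 M.

0.015 M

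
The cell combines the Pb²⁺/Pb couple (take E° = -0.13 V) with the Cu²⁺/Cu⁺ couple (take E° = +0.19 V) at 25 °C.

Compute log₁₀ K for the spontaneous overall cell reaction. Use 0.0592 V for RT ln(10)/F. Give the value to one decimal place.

10.8

Cathode: Cu²⁺/Cu⁺; anode: Pb²⁺/Pb. E°cell = +0.32 V, n = 2.
log K = nE°cell / 0.0592 = (2)(+0.32) / 0.0592 = 10.8.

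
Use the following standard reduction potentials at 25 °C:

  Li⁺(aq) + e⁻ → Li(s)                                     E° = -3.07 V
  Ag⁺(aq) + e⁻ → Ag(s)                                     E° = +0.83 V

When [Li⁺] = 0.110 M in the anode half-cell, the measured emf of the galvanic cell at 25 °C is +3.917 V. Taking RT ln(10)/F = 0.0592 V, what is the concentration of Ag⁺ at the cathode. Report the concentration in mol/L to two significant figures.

0.21 M

Ag⁺/Ag is the cathode, Li⁺/Li the anode: E°cell = +3.90 V, n = 1.
Overall reaction: Ag⁺(aq) + Li(s) → Ag(s) + Li⁺(aq); Q = [Li⁺]^1/[Ag⁺]^1.
From E = E° − (0.0592/n) log Q: log Q = (E° − E)·n/0.0592 = (+3.90 − (+3.917))·1/0.0592 = -0.2872.
So 1·log[Ag⁺] = 1·log(0.11) − log Q = -0.9586 − (-0.2872) = -0.6714; [Ag⁺] = 10^(-0.6714) ≈ 0.21 M.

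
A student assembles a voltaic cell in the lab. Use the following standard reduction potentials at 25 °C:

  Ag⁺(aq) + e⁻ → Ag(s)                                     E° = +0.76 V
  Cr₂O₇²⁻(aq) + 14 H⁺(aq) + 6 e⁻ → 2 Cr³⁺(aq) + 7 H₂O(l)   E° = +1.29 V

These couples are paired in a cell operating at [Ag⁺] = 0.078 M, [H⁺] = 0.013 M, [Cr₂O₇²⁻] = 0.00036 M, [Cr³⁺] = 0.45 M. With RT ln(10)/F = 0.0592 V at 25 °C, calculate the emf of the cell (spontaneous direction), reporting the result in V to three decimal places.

Cr₂O₇²⁻/Cr³⁺ is the cathode (higher E°), Ag⁺/Ag the anode: E°cell = +1.29 − (+0.76) = +0.53 V, n = 6.
Overall: Cr₂O₇²⁻(aq) + 14 H⁺(aq) + 6 Ag(s) → 2 Cr³⁺(aq) + 7 H₂O(l) + 6 Ag⁺(aq)
Q = [Cr³⁺]^2·[Ag⁺]^6 / ([Cr₂O₇²⁻]·[H⁺]^14); log Q = 22.507.
E = E° − (0.0592/n) log Q = +0.53 − (0.0592/6)(22.507) = +0.308 V.

+0.308 V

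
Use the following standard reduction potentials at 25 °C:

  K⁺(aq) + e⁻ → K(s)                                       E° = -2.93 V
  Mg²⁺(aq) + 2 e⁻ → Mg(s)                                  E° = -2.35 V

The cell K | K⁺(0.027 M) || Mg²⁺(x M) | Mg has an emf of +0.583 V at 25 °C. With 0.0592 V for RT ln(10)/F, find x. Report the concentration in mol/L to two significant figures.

Mg²⁺/Mg is the cathode, K⁺/K the anode: E°cell = +0.58 V, n = 2.
Overall reaction: Mg²⁺(aq) + 2 K(s) → Mg(s) + 2 K⁺(aq); Q = [K⁺]^2/[Mg²⁺]^1.
From E = E° − (0.0592/n) log Q: log Q = (E° − E)·n/0.0592 = (+0.58 − (+0.583))·2/0.0592 = -0.1014.
So 1·log[Mg²⁺] = 2·log(0.027) − log Q = -3.1373 − (-0.1014) = -3.0359; [Mg²⁺] = 10^(-3.0359) ≈ 0.00092 M.

0.00092 M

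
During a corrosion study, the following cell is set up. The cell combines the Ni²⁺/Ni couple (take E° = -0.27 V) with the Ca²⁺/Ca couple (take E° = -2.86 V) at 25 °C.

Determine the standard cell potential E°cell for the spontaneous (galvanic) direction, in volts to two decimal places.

+2.59 V

The Ni²⁺/Ni couple has the higher reduction potential, so it is the cathode; Ca²⁺/Ca is oxidised at the anode.
E°cell = E°(cathode) − E°(anode) = (-0.27) − (-2.86) = +2.59 V.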